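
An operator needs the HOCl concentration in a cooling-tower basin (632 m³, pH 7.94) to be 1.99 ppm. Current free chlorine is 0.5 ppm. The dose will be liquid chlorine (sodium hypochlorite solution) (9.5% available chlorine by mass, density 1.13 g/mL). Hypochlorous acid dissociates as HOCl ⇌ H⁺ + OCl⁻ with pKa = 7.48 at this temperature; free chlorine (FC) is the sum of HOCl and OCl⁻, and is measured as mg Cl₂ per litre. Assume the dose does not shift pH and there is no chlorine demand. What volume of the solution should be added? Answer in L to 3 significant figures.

42.6 L

Volume: 632 m³ = 632,000 L.
[OCl⁻]/[HOCl] = 10^(pH − pKa) = 10^(7.94 − 7.48) = 2.884; fraction as HOCl = 1/(1 + 2.884) = 0.2575.
Free chlorine required for 1.99 ppm HOCl: 1.99 / 0.2575 = 7.729 ppm.
FC to add: 7.729 − 0.5 = 7.229 mg/L as Cl₂.
Cl₂ equivalent: 7.229 mg/L × 632,000 L = 4569 g.
Product at 9.5% available Cl: 4569 / 0.095 = 48,090 g.
Volume: 48,090 g ÷ 1.13 g/mL = 42,560 mL.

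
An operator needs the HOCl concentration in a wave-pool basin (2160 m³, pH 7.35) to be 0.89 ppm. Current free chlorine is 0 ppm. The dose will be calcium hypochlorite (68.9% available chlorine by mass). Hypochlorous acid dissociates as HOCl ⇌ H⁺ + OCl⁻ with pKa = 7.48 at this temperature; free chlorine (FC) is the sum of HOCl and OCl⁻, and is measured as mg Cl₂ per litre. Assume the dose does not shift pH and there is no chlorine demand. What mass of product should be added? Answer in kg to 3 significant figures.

4.86 kg

Volume: 2160 m³ = 2,160,000 L.
[OCl⁻]/[HOCl] = 10^(pH − pKa) = 10^(7.35 − 7.48) = 0.7413; fraction as HOCl = 1/(1 + 0.7413) = 0.5743.
Free chlorine required for 0.89 ppm HOCl: 0.89 / 0.5743 = 1.55 ppm.
FC to add: 1.55 − 0 = 1.55 mg/L as Cl₂.
Cl₂ equivalent: 1.55 mg/L × 2,160,000 L = 3347 g.
Product at 68.9% available Cl: 3347 / 0.689 = 4858 g.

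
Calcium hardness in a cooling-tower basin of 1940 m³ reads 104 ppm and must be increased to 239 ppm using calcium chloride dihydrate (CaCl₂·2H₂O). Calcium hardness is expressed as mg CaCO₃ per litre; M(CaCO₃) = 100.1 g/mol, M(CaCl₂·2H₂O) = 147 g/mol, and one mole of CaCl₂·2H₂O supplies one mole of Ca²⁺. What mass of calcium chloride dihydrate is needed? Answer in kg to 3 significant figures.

Volume: 1940 m³ = 1,940,000 L.
Hardness to add: (239 − 104) = 135 mg/L as CaCO₃ × 1,940,000 L = 261,900 g as CaCO₃.
Moles of Ca²⁺ (1 mol Ca²⁺ ≡ 1 mol CaCO₃): 261,900 / 100.1 g/mol = 2616 mol.
Mass of CaCl₂·2H₂O: 2616 × 147 = 384,600 g.

385 kg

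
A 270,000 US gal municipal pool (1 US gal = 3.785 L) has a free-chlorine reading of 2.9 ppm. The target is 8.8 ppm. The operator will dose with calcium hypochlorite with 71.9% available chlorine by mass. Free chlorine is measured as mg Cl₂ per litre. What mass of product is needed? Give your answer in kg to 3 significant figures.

8.39 kg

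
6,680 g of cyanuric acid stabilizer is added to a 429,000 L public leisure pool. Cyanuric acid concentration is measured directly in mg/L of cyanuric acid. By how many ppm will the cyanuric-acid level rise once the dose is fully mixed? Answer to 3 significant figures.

15.6 ppm

Rise: 6,680 g / 429,000 L × 1000 = 15.57 mg/L.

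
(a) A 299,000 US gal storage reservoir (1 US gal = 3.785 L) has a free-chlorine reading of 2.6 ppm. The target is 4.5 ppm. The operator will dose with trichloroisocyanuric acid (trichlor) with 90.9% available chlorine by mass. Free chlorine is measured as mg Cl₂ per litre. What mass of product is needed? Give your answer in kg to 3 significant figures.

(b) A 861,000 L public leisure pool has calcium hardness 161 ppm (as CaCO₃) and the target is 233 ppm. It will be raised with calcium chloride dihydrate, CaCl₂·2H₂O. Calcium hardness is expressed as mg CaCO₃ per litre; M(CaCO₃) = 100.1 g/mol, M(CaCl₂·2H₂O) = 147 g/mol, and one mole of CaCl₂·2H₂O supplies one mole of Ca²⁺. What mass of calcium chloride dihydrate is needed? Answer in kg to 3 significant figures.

(a) 2.37 kg; (b) 91.0 kg

(a) Volume: 299,000 US gal × 3.785 L/gal = 1,131,715 L.
(a) Chlorine deficit: 4.5 − 2.6 = 1.9 ppm = 1.9 mg/L as Cl₂.
(a) Cl₂ equivalent needed: 1.9 mg/L × 1,131,715 L = 2,150,000 mg = 2150 g.
(a) Product at 90.9% available chlorine: 2150 / 0.909 = 2366 g.

(b) Hardness to add: (233 − 161) = 72 mg/L as CaCO₃ × 861,000 L = 61,990 g as CaCO₃.
(b) Moles of Ca²⁺ (1 mol Ca²⁺ ≡ 1 mol CaCO₃): 61,990 / 100.1 g/mol = 619.3 mol.
(b) Mass of CaCl₂·2H₂O: 619.3 × 147 = 91,040 g.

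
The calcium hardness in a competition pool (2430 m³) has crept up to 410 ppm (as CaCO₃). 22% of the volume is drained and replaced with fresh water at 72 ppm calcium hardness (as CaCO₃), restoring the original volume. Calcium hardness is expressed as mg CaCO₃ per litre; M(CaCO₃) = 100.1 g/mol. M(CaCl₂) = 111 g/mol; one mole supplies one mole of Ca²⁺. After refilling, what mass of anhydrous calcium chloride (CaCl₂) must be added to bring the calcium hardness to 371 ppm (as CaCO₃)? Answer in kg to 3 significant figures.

95.3 kg

Volume: 2430 m³ = 2,430,000 L.
After draining 22% and refilling: 410 × 0.78 + 72 × 0.22 = 335.64 ppm.
Deficit to target: 371 − 335.64 = 35.36 mg/L.
As CaCO₃: 35.36 mg/L × 2,430,000 L = 85,920 g; ÷ 100.1 = 858.4 mol Ca²⁺.
Mass: 858.4 × 111 = 95,280 g.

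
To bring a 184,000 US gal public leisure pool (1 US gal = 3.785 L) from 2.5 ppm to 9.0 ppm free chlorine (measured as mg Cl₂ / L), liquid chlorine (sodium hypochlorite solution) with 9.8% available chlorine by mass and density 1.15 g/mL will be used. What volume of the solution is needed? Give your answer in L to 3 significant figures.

40.2 L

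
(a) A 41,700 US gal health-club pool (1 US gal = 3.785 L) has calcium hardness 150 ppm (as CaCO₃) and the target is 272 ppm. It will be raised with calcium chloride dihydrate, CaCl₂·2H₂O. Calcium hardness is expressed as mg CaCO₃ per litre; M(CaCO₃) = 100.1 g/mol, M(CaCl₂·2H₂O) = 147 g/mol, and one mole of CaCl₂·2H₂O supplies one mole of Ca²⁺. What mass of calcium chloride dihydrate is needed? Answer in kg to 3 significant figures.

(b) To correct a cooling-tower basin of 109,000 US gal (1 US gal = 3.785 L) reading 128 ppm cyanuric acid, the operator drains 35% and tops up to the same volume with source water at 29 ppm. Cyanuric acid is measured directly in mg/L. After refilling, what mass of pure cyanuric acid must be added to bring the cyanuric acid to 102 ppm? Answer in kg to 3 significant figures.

(a) Volume: 41,700 US gal × 3.785 L/gal = 157,834 L.
(a) Hardness to add: (272 − 150) = 122 mg/L as CaCO₃ × 157,834 L = 19,260 g as CaCO₃.
(a) Moles of Ca²⁺ (1 mol Ca²⁺ ≡ 1 mol CaCO₃): 19,260 / 100.1 g/mol = 192.4 mol.
(a) Mass of CaCl₂·2H₂O: 192.4 × 147 = 28,280 g.

(b) Volume: 109,000 US gal × 3.785 L/gal = 412,565 L.
(b) After draining 35% and refilling: 128 × 0.65 + 29 × 0.35 = 93.35 ppm.
(b) Deficit to target: 102 − 93.35 = 8.65 mg/L.
(b) Mass: 8.65 mg/L × 412,565 L = 3569 g cyanuric acid.

(a) 28.3 kg; (b) 3.57 kg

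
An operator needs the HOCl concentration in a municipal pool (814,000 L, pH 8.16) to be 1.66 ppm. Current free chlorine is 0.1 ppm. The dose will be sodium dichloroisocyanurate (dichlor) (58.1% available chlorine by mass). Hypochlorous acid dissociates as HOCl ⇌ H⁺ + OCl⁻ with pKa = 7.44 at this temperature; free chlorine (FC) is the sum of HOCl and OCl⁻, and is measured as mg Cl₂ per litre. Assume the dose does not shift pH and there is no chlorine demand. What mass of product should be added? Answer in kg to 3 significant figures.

14.4 kg

[OCl⁻]/[HOCl] = 10^(pH − pKa) = 10^(8.16 − 7.44) = 5.248; fraction as HOCl = 1/(1 + 5.248) = 0.16.
Free chlorine required for 1.66 ppm HOCl: 1.66 / 0.16 = 10.37 ppm.
FC to add: 10.37 − 0.1 = 10.27 mg/L as Cl₂.
Cl₂ equivalent: 10.27 mg/L × 814,000 L = 8361 g.
Product at 58.1% available Cl: 8361 / 0.581 = 14,390 g.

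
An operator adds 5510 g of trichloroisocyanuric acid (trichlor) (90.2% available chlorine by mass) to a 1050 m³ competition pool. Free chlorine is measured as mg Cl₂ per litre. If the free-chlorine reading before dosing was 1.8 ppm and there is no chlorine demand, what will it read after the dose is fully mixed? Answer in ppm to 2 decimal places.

6.53 ppm

Volume: 1050 m³ = 1,050,000 L.
Available chlorine delivered: 5510 g × 0.902 = 4970 g as Cl₂.
Concentration rise: 4970 g / 1,050,000 L = 4.733 mg/L = 4.73 ppm.
Final FC: 1.8 + 4.73 = 6.53 ppm.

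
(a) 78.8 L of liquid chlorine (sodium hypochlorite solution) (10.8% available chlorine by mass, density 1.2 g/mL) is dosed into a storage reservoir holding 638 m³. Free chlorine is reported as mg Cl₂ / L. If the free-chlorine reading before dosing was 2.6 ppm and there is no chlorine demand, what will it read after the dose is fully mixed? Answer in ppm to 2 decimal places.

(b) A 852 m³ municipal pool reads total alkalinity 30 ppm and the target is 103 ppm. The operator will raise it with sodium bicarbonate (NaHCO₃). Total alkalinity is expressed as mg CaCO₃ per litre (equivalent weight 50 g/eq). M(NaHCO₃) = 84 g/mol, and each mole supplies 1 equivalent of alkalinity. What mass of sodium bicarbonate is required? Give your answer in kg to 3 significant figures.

(a) Volume: 638 m³ = 638,000 L.
(a) Mass of solution: 78.8 L × 1000 mL/L × 1.2 g/mL = 94,560 g.
(a) Available chlorine delivered: 94,560 g × 0.108 = 10,210 g as Cl₂.
(a) Concentration rise: 10,210 g / 638,000 L = 16.01 mg/L = 16.01 ppm.
(a) Final FC: 2.6 + 16.01 = 18.61 ppm.

(b) Volume: 852 m³ = 852,000 L.
(b) Alkalinity to add: (103 − 30) = 73 mg/L as CaCO₃ × 852,000 L = 62,200 g as CaCO₃.
(b) Equivalents: 62,200 g ÷ 50 g/eq = 1244 eq.
(b) NaHCO₃ supplies 1 eq per mole → 1244 mol.
(b) Mass: 1244 mol × 84 g/mol = 104,500 g.

(a) 18.61 ppm; (b) 104 kg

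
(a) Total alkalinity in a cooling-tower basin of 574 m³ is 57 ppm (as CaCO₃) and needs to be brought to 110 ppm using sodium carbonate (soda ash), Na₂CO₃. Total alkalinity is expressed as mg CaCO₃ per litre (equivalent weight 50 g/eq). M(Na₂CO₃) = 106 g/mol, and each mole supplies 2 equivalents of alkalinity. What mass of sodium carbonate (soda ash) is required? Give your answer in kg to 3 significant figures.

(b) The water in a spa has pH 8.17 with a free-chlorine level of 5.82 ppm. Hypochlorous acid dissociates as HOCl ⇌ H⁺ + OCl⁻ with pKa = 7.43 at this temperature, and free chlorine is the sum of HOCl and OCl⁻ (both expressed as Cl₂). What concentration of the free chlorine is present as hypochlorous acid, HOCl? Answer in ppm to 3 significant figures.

(a) Volume: 574 m³ = 574,000 L.
(a) Alkalinity to add: (110 − 57) = 53 mg/L as CaCO₃ × 574,000 L = 30,420 g as CaCO₃.
(a) Equivalents: 30,420 g ÷ 50 g/eq = 608.4 eq.
(a) Each mole of Na₂CO₃ supplies 2 eq, so 608.4 / 2 = 304.2 mol.
(a) Mass: 304.2 mol × 106 g/mol = 32,250 g.

(b) [OCl⁻]/[HOCl] = 10^(pH − pKa) = 10^(8.17 − 7.43) = 10^0.74 = 5.495.
(b) Fraction as HOCl = 1 / (1 + 5.495) = 0.154.
(b) HOCl = 0.154 × 5.82 ppm = 0.896 ppm.

(a) 32.2 kg; (b) 0.896 ppm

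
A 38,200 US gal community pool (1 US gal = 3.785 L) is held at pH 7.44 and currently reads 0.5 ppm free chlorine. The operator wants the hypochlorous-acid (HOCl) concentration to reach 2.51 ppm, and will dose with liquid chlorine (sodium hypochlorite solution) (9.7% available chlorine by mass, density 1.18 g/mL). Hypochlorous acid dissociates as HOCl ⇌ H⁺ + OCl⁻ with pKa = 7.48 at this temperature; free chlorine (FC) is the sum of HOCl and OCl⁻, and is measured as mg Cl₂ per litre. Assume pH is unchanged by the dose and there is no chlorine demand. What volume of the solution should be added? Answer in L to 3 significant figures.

5.43 L

Volume: 38,200 US gal × 3.785 L/gal = 144,587 L.
[OCl⁻]/[HOCl] = 10^(pH − pKa) = 10^(7.44 − 7.48) = 0.912; fraction as HOCl = 1/(1 + 0.912) = 0.523.
Free chlorine required for 2.51 ppm HOCl: 2.51 / 0.523 = 4.799 ppm.
FC to add: 4.799 − 0.5 = 4.299 mg/L as Cl₂.
Cl₂ equivalent: 4.299 mg/L × 144,587 L = 621.6 g.
Product at 9.7% available Cl: 621.6 / 0.097 = 6408 g.
Volume: 6408 g ÷ 1.18 g/mL = 5431 mL.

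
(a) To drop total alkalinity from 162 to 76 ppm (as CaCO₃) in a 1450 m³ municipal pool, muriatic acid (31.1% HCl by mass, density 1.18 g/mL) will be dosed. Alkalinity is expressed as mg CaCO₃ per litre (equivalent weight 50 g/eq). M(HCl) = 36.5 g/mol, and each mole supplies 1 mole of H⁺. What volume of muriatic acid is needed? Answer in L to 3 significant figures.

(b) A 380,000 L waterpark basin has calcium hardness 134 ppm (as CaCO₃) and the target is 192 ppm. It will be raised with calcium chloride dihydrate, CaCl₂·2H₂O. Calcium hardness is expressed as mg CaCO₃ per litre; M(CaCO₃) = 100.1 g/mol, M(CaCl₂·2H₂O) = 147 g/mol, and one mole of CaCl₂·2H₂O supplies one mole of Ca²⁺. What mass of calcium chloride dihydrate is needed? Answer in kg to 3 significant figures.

(a) 248 L; (b) 32.4 kg

(a) Volume: 1450 m³ = 1,450,000 L.
(a) Alkalinity to neutralize: (162 − 76) = 86 mg/L as CaCO₃ × 1,450,000 L = 124,700 g as CaCO₃.
(a) Equivalents of H⁺ required: 124,700 ÷ 50 g/eq = 2494 eq = 2494 mol HCl.
(a) Mass of HCl: 2494 × 36.5 = 91,030 g.
(a) Mass of 31.1% solution: 91,030 / 0.311 = 292,700 g.
(a) Volume: 292,700 g ÷ 1.18 g/mL = 248,100 mL.

(b) Hardness to add: (192 − 134) = 58 mg/L as CaCO₃ × 380,000 L = 22,040 g as CaCO₃.
(b) Moles of Ca²⁺ (1 mol Ca²⁺ ≡ 1 mol CaCO₃): 22,040 / 100.1 g/mol = 220.2 mol.
(b) Mass of CaCl₂·2H₂O: 220.2 × 147 = 32,370 g.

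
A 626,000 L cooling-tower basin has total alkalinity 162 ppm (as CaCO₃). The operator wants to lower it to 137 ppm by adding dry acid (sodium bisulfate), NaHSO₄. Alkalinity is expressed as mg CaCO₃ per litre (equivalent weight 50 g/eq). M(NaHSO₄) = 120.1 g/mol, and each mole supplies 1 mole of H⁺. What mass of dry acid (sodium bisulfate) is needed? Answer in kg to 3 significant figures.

37.6 kg

Alkalinity to neutralize: (162 − 137) = 25 mg/L as CaCO₃ × 626,000 L = 15,650 g as CaCO₃.
Equivalents of H⁺ required: 15,650 ÷ 50 g/eq = 313 eq = 313 mol NaHSO₄.
Mass of NaHSO₄: 313 × 120.1 = 37,590 g.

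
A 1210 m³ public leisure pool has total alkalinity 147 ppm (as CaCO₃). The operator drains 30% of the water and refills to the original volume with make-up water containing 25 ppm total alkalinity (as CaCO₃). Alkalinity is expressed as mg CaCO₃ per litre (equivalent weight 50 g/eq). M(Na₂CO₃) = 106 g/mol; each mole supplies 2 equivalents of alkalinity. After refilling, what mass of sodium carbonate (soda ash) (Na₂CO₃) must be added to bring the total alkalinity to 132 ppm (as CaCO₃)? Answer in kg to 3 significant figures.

27.7 kg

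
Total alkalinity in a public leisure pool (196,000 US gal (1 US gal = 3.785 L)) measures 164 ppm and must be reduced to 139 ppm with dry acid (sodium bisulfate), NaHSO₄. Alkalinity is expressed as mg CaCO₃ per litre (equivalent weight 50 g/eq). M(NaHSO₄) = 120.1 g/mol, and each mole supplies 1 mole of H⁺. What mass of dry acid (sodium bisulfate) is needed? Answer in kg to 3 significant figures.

Volume: 196,000 US gal × 3.785 L/gal = 741,860 L.
Alkalinity to neutralize: (164 − 139) = 25 mg/L as CaCO₃ × 741,860 L = 18,550 g as CaCO₃.
Equivalents of H⁺ required: 18,550 ÷ 50 g/eq = 370.9 eq = 370.9 mol NaHSO₄.
Mass of NaHSO₄: 370.9 × 120.1 = 44,550 g.

44.5 kg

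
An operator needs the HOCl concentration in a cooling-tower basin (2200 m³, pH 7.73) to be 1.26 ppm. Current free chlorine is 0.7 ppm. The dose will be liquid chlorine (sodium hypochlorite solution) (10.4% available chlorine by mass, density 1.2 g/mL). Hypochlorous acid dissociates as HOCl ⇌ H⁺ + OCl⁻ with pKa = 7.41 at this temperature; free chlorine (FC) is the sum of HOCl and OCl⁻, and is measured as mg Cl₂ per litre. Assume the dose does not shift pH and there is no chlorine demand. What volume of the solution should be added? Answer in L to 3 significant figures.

Volume: 2200 m³ = 2,200,000 L.
[OCl⁻]/[HOCl] = 10^(pH − pKa) = 10^(7.73 − 7.41) = 2.089; fraction as HOCl = 1/(1 + 2.089) = 0.3237.
Free chlorine required for 1.26 ppm HOCl: 1.26 / 0.3237 = 3.893 ppm.
FC to add: 3.893 − 0.7 = 3.193 mg/L as Cl₂.
Cl₂ equivalent: 3.193 mg/L × 2,200,000 L = 7024 g.
Product at 10.4% available Cl: 7024 / 0.104 = 67,530 g.
Volume: 67,530 g ÷ 1.2 g/mL = 56,280 mL.

56.3 L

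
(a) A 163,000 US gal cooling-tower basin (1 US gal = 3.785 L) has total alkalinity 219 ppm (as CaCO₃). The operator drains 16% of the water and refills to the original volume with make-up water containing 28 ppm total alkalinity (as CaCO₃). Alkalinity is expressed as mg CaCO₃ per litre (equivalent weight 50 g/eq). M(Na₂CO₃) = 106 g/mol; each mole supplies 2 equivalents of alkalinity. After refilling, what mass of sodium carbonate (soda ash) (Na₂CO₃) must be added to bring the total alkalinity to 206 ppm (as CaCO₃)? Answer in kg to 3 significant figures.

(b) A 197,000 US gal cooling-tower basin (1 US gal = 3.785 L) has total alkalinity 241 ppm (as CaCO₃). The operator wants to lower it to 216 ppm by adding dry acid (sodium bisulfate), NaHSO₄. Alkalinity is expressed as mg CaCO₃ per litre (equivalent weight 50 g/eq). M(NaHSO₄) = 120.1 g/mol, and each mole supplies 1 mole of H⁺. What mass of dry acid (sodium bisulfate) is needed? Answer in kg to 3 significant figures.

(a) 11.5 kg; (b) 44.8 kg

(a) Volume: 163,000 US gal × 3.785 L/gal = 616,955 L.
(a) After draining 16% and refilling: 219 × 0.84 + 28 × 0.16 = 188.44 ppm.
(a) Deficit to target: 206 − 188.44 = 17.56 mg/L.
(a) As CaCO₃: 17.56 mg/L × 616,955 L = 10,830 g; ÷ 50 g/eq ÷ 2 = 108.3 mol Na₂CO₃.
(a) Mass: 108.3 × 106 = 11,480 g.

(b) Volume: 197,000 US gal × 3.785 L/gal = 745,645 L.
(b) Alkalinity to neutralize: (241 − 216) = 25 mg/L as CaCO₃ × 745,645 L = 18,640 g as CaCO₃.
(b) Equivalents of H⁺ required: 18,640 ÷ 50 g/eq = 372.8 eq = 372.8 mol NaHSO₄.
(b) Mass of NaHSO₄: 372.8 × 120.1 = 44,780 g.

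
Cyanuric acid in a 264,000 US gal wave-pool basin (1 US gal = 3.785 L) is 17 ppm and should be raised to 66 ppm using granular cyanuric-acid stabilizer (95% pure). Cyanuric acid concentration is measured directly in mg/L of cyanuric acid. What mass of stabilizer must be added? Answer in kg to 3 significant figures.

Volume: 264,000 US gal × 3.785 L/gal = 999,240 L.
CYA to add: (66 − 17) = 49 mg/L × 999,240 L = 48,960 g cyanuric acid.
At 95% purity: 48,960 / 0.95 = 51,540 g product.

51.5 kg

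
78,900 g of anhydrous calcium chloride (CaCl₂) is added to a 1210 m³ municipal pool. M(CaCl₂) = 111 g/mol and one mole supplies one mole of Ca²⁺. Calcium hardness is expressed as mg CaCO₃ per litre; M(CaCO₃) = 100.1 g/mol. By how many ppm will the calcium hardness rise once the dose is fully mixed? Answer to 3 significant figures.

58.8 ppm

Volume: 1210 m³ = 1,210,000 L.
Moles of Ca²⁺: 78,900 g ÷ 111 g/mol = 710.8 mol.
As CaCO₃: 710.8 mol × 100.1 g/mol = 71,150 g.
Rise: 71,150 g / 1,210,000 L × 1000 = 58.8 mg/L.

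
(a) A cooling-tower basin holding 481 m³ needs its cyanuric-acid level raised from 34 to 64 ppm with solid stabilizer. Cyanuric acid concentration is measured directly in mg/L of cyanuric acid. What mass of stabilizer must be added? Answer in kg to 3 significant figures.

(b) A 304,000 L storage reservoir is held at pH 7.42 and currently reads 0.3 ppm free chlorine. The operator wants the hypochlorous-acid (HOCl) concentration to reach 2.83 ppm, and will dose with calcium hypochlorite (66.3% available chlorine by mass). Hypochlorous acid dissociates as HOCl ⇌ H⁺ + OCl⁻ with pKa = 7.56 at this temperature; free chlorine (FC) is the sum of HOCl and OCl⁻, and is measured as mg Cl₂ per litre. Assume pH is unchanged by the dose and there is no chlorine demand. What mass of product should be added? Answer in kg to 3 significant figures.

(a) Volume: 481 m³ = 481,000 L.
(a) CYA to add: (64 − 34) = 30 mg/L × 481,000 L = 14,430 g cyanuric acid.

(b) [OCl⁻]/[HOCl] = 10^(pH − pKa) = 10^(7.42 − 7.56) = 0.7244; fraction as HOCl = 1/(1 + 0.7244) = 0.5799.
(b) Free chlorine required for 2.83 ppm HOCl: 2.83 / 0.5799 = 4.88 ppm.
(b) FC to add: 4.88 − 0.3 = 4.58 mg/L as Cl₂.
(b) Cl₂ equivalent: 4.58 mg/L × 304,000 L = 1392 g.
(b) Product at 66.3% available Cl: 1392 / 0.663 = 2100 g.

(a) 14.4 kg; (b) 2.10 kg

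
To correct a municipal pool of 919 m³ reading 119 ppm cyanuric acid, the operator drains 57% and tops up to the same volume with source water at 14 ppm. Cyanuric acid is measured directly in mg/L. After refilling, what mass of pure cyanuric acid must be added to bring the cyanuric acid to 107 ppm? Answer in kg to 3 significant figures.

44.0 kg

Volume: 919 m³ = 919,000 L.
After draining 57% and refilling: 119 × 0.43 + 14 × 0.57 = 59.15 ppm.
Deficit to target: 107 − 59.15 = 47.85 mg/L.
Mass: 47.85 mg/L × 919,000 L = 43,970 g cyanuric acid.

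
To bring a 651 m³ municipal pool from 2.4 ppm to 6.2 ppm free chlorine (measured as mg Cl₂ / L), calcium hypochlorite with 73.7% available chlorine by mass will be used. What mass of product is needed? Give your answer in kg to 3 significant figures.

3.36 kg

Volume: 651 m³ = 651,000 L.
Chlorine deficit: 6.2 − 2.4 = 3.8 ppm = 3.8 mg/L as Cl₂.
Cl₂ equivalent needed: 3.8 mg/L × 651,000 L = 2,474,000 mg = 2474 g.
Product at 73.7% available chlorine: 2474 / 0.737 = 3357 g.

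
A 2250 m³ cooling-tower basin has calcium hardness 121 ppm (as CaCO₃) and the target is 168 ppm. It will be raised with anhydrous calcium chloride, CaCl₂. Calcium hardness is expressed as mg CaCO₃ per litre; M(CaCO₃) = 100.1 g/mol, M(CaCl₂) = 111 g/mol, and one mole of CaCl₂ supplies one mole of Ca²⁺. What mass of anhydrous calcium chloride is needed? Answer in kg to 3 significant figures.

Volume: 2250 m³ = 2,250,000 L.
Hardness to add: (168 − 121) = 47 mg/L as CaCO₃ × 2,250,000 L = 105,800 g as CaCO₃.
Moles of Ca²⁺ (1 mol Ca²⁺ ≡ 1 mol CaCO₃): 105,800 / 100.1 g/mol = 1056 mol.
Mass of CaCl₂: 1056 × 111 = 117,300 g.

117 kg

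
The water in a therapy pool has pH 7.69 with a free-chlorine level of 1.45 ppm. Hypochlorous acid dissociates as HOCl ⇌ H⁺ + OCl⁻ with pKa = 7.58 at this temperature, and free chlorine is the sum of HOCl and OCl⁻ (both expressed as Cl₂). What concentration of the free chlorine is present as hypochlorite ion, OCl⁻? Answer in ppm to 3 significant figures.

[OCl⁻]/[HOCl] = 10^(pH − pKa) = 10^(7.69 − 7.58) = 10^0.11 = 1.288.
Fraction as HOCl = 1 / (1 + 1.288) = 0.437.
OCl⁻ = (1 − 0.437) × 1.45 ppm = 0.8163 ppm.

0.816 ppm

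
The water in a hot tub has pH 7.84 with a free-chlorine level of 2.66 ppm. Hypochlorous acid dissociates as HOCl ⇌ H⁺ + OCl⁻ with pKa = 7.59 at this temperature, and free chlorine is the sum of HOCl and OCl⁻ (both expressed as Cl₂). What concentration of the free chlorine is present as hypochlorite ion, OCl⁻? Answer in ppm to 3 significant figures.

1.70 ppm

[OCl⁻]/[HOCl] = 10^(pH − pKa) = 10^(7.84 − 7.59) = 10^0.25 = 1.778.
Fraction as HOCl = 1 / (1 + 1.778) = 0.3599.
OCl⁻ = (1 − 0.3599) × 2.66 ppm = 1.703 ppm.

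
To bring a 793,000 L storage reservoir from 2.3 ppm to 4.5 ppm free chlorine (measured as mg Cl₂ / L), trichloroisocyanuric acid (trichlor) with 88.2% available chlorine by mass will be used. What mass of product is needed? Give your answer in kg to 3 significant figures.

1.98 kg

Chlorine deficit: 4.5 − 2.3 = 2.2 ppm = 2.2 mg/L as Cl₂.
Cl₂ equivalent needed: 2.2 mg/L × 793,000 L = 1,745,000 mg = 1745 g.
Product at 88.2% available chlorine: 1745 / 0.882 = 1978 g.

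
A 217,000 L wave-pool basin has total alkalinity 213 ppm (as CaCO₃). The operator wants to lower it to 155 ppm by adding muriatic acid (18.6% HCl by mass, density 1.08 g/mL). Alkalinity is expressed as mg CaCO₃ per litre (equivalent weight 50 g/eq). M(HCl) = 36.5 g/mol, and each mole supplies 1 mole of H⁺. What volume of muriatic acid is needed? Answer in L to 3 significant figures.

Alkalinity to neutralize: (213 − 155) = 58 mg/L as CaCO₃ × 217,000 L = 12,590 g as CaCO₃.
Equivalents of H⁺ required: 12,590 ÷ 50 g/eq = 251.7 eq = 251.7 mol HCl.
Mass of HCl: 251.7 × 36.5 = 9188 g.
Mass of 18.6% solution: 9188 / 0.186 = 49,400 g.
Volume: 49,400 g ÷ 1.08 g/mL = 45,740 mL.

45.7 L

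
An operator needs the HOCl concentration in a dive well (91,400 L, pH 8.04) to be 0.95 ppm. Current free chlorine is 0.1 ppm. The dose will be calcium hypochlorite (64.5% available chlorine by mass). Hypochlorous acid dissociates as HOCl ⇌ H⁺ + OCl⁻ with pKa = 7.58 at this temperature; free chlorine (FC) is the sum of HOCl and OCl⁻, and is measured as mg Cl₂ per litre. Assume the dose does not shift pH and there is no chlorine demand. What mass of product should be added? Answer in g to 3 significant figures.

509 g

[OCl⁻]/[HOCl] = 10^(pH − pKa) = 10^(8.04 − 7.58) = 2.884; fraction as HOCl = 1/(1 + 2.884) = 0.2575.
Free chlorine required for 0.95 ppm HOCl: 0.95 / 0.2575 = 3.69 ppm.
FC to add: 3.69 − 0.1 = 3.59 mg/L as Cl₂.
Cl₂ equivalent: 3.59 mg/L × 91,400 L = 328.1 g.
Product at 64.5% available Cl: 328.1 / 0.645 = 508.7 g.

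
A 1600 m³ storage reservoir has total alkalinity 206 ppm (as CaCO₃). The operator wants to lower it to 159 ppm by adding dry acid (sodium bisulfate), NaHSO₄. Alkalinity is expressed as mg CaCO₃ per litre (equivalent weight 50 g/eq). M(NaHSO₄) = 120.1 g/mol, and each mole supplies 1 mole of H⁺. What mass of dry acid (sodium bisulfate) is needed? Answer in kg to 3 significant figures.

Volume: 1600 m³ = 1,600,000 L.
Alkalinity to neutralize: (206 − 159) = 47 mg/L as CaCO₃ × 1,600,000 L = 75,200 g as CaCO₃.
Equivalents of H⁺ required: 75,200 ÷ 50 g/eq = 1504 eq = 1504 mol NaHSO₄.
Mass of NaHSO₄: 1504 × 120.1 = 180,600 g.

181 kg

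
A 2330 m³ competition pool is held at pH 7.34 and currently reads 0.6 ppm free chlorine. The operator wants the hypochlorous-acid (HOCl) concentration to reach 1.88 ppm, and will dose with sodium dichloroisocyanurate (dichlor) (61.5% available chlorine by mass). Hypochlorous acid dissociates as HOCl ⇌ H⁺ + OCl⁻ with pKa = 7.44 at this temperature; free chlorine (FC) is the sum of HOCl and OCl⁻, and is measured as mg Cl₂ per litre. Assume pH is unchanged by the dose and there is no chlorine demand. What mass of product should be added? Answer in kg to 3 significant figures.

10.5 kg

Volume: 2330 m³ = 2,330,000 L.
[OCl⁻]/[HOCl] = 10^(pH − pKa) = 10^(7.34 − 7.44) = 0.7943; fraction as HOCl = 1/(1 + 0.7943) = 0.5573.
Free chlorine required for 1.88 ppm HOCl: 1.88 / 0.5573 = 3.373 ppm.
FC to add: 3.373 − 0.6 = 2.773 mg/L as Cl₂.
Cl₂ equivalent: 2.773 mg/L × 2,330,000 L = 6462 g.
Product at 61.5% available Cl: 6462 / 0.615 = 10,510 g.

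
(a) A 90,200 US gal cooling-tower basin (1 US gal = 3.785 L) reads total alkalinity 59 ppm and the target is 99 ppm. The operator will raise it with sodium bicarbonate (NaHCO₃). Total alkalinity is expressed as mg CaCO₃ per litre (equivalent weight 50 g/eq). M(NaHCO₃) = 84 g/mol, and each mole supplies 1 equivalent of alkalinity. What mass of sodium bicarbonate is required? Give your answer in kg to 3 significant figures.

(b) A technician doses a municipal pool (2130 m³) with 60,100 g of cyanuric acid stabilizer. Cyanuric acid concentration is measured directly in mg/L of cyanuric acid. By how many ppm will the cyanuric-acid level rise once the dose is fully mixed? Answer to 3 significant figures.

(a) 22.9 kg; (b) 28.2 ppm

(a) Volume: 90,200 US gal × 3.785 L/gal = 341,407 L.
(a) Alkalinity to add: (99 − 59) = 40 mg/L as CaCO₃ × 341,407 L = 13,660 g as CaCO₃.
(a) Equivalents: 13,660 g ÷ 50 g/eq = 273.1 eq.
(a) NaHCO₃ supplies 1 eq per mole → 273.1 mol.
(a) Mass: 273.1 mol × 84 g/mol = 22,940 g.

(b) Volume: 2130 m³ = 2,130,000 L.
(b) Rise: 60,100 g / 2,130,000 L × 1000 = 28.22 mg/L.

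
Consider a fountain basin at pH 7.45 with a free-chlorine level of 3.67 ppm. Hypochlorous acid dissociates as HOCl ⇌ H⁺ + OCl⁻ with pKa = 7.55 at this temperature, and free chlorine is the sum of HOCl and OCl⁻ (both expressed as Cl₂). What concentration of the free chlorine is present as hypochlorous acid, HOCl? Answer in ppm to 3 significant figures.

2.05 ppm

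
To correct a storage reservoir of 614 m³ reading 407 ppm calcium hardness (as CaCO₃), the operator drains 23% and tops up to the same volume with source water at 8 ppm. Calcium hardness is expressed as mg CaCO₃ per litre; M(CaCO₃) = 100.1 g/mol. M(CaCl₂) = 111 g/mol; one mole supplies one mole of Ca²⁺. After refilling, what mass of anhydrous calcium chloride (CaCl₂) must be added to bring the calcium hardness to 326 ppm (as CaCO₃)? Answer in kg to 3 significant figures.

Volume: 614 m³ = 614,000 L.
After draining 23% and refilling: 407 × 0.77 + 8 × 0.23 = 315.23 ppm.
Deficit to target: 326 − 315.23 = 10.77 mg/L.
As CaCO₃: 10.77 mg/L × 614,000 L = 6613 g; ÷ 100.1 = 66.06 mol Ca²⁺.
Mass: 66.06 × 111 = 7333 g.

7.33 kg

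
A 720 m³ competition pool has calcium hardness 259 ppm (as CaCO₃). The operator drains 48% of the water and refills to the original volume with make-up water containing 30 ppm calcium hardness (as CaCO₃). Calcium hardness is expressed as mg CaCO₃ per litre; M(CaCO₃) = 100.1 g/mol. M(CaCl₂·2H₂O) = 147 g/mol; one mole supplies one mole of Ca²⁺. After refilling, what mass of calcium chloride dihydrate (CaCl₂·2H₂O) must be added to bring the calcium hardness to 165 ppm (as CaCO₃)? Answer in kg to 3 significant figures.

Volume: 720 m³ = 720,000 L.
After draining 48% and refilling: 259 × 0.52 + 30 × 0.48 = 149.08 ppm.
Deficit to target: 165 − 149.08 = 15.92 mg/L.
As CaCO₃: 15.92 mg/L × 720,000 L = 11,460 g; ÷ 100.1 = 114.5 mol Ca²⁺.
Mass: 114.5 × 147 = 16,830 g.

16.8 kg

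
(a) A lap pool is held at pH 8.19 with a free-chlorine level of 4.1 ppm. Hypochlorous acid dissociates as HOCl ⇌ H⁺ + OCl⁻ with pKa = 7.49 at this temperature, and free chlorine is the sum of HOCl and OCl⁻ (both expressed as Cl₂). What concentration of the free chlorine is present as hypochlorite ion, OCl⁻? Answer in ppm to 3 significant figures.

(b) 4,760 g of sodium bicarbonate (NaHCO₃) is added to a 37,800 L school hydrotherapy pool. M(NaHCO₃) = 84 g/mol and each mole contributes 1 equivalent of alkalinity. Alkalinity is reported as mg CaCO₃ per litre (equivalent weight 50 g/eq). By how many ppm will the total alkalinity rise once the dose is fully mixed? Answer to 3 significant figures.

(a) [OCl⁻]/[HOCl] = 10^(pH − pKa) = 10^(8.19 − 7.49) = 10^0.70 = 5.012.
(a) Fraction as HOCl = 1 / (1 + 5.012) = 0.1663.
(a) OCl⁻ = (1 − 0.1663) × 4.1 ppm = 3.418 ppm.

(b) Moles of NaHCO₃: 4,760 g ÷ 84 g/mol = 56.67 mol → 56.67 eq of alkalinity.
(b) As CaCO₃: 56.67 eq × 50 g/eq = 2833 g.
(b) Rise: 2833 g / 37,800 L × 1000 = 74.96 mg/L.

(a) 3.42 ppm; (b) 75.0 ppm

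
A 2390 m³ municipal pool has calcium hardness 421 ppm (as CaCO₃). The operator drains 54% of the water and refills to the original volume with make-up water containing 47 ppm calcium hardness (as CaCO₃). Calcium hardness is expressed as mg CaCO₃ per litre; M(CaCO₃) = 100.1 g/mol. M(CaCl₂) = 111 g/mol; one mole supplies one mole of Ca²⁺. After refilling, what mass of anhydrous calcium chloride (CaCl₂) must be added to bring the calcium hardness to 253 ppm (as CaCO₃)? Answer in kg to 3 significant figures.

Volume: 2390 m³ = 2,390,000 L.
After draining 54% and refilling: 421 × 0.46 + 47 × 0.54 = 219.04 ppm.
Deficit to target: 253 − 219.04 = 33.96 mg/L.
As CaCO₃: 33.96 mg/L × 2,390,000 L = 81,160 g; ÷ 100.1 = 810.8 mol Ca²⁺.
Mass: 810.8 × 111 = 90,000 g.

90.0 kg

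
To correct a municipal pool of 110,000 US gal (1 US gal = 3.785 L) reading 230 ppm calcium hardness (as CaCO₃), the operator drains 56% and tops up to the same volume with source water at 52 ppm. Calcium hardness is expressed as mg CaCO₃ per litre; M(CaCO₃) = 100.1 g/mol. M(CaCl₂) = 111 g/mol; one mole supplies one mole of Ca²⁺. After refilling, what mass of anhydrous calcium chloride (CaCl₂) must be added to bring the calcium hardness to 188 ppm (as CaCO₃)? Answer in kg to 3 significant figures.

Volume: 110,000 US gal × 3.785 L/gal = 416,350 L.
After draining 56% and refilling: 230 × 0.44 + 52 × 0.56 = 130.32 ppm.
Deficit to target: 188 − 130.32 = 57.68 mg/L.
As CaCO₃: 57.68 mg/L × 416,350 L = 24,020 g; ÷ 100.1 = 239.9 mol Ca²⁺.
Mass: 239.9 × 111 = 26,630 g.

26.6 kg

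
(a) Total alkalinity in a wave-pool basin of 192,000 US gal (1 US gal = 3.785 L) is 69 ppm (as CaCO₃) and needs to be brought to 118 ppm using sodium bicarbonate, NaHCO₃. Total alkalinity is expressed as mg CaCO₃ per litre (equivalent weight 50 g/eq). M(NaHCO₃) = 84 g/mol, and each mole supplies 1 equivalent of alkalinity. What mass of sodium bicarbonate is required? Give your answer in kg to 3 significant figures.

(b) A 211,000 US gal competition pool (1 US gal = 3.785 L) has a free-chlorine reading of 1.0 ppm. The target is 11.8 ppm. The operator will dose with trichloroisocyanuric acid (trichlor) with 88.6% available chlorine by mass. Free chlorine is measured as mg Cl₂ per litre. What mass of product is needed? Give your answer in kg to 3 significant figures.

(a) 59.8 kg; (b) 9.74 kg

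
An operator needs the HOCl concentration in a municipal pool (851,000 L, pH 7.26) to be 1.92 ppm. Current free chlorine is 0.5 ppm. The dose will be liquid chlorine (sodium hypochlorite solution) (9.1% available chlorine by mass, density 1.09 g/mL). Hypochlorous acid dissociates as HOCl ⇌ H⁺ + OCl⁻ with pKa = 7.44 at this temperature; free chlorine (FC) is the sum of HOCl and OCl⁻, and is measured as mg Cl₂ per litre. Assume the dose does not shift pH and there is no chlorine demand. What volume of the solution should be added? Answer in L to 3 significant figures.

[OCl⁻]/[HOCl] = 10^(pH − pKa) = 10^(7.26 − 7.44) = 0.6607; fraction as HOCl = 1/(1 + 0.6607) = 0.6022.
Free chlorine required for 1.92 ppm HOCl: 1.92 / 0.6022 = 3.189 ppm.
FC to add: 3.189 − 0.5 = 2.689 mg/L as Cl₂.
Cl₂ equivalent: 2.689 mg/L × 851,000 L = 2288 g.
Product at 9.1% available Cl: 2288 / 0.091 = 25,140 g.
Volume: 25,140 g ÷ 1.09 g/mL = 23,070 mL.

23.1 L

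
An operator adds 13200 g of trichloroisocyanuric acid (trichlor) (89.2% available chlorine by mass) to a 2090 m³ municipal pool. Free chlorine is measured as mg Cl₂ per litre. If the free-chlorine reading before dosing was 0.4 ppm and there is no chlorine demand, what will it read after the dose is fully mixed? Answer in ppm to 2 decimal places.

6.03 ppm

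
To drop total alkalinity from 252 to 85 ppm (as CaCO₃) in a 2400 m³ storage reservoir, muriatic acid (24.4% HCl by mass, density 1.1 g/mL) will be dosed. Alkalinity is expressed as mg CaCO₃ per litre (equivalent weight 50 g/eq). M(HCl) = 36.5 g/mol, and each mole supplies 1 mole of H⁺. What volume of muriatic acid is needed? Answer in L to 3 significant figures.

1,090 L

Volume: 2400 m³ = 2,400,000 L.
Alkalinity to neutralize: (252 − 85) = 167 mg/L as CaCO₃ × 2,400,000 L = 400,800 g as CaCO₃.
Equivalents of H⁺ required: 400,800 ÷ 50 g/eq = 8016 eq = 8016 mol HCl.
Mass of HCl: 8016 × 36.5 = 292,600 g.
Mass of 24.4% solution: 292,600 / 0.244 = 1,199,000 g.
Volume: 1,199,000 g ÷ 1.1 g/mL = 1,090,000 mL.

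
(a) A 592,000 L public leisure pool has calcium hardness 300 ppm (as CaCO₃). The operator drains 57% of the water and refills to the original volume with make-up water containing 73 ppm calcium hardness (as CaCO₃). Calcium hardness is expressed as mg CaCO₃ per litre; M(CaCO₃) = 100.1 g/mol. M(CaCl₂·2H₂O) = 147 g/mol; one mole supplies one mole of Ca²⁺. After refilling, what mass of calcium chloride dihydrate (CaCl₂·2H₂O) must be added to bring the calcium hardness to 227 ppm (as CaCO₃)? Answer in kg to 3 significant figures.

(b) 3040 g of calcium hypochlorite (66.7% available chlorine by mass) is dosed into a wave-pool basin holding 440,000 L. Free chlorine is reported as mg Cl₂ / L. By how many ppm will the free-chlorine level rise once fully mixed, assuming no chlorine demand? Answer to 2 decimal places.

(a) After draining 57% and refilling: 300 × 0.43 + 73 × 0.57 = 170.61 ppm.
(a) Deficit to target: 227 − 170.61 = 56.39 mg/L.
(a) As CaCO₃: 56.39 mg/L × 592,000 L = 33,380 g; ÷ 100.1 = 333.5 mol Ca²⁺.
(a) Mass: 333.5 × 147 = 49,020 g.

(b) Available chlorine delivered: 3040 g × 0.667 = 2028 g as Cl₂.
(b) Concentration rise: 2028 g / 440,000 L = 4.608 mg/L = 4.61 ppm.

(a) 49.0 kg; (b) 4.61 ppm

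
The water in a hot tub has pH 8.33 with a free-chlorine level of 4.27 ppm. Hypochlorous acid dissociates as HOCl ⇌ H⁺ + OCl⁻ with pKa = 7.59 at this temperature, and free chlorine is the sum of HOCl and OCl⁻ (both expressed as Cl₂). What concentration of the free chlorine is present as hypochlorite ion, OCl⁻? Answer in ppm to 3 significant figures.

[OCl⁻]/[HOCl] = 10^(pH − pKa) = 10^(8.33 − 7.59) = 10^0.74 = 5.495.
Fraction as HOCl = 1 / (1 + 5.495) = 0.154.
OCl⁻ = (1 − 0.154) × 4.27 ppm = 3.613 ppm.

3.61 ppm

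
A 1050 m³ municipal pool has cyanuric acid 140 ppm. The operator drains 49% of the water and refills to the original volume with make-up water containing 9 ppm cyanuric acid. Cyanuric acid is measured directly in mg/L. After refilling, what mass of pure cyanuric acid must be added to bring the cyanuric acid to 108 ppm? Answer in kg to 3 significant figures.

33.8 kg

Volume: 1050 m³ = 1,050,000 L.
After draining 49% and refilling: 140 × 0.51 + 9 × 0.49 = 75.81 ppm.
Deficit to target: 108 − 75.81 = 32.19 mg/L.
Mass: 32.19 mg/L × 1,050,000 L = 33,800 g cyanuric acid.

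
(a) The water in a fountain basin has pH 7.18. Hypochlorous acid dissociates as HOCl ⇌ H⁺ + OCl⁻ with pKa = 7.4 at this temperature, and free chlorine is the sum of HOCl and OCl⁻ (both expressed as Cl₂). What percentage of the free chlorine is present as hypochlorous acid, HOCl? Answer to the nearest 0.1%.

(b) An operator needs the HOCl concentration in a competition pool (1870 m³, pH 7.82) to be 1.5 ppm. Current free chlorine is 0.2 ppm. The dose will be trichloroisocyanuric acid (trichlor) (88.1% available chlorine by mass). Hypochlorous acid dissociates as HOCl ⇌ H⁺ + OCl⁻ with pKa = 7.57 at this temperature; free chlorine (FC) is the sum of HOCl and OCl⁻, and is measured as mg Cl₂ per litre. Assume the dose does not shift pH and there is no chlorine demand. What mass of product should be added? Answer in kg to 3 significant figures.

(a) 62.4%; (b) 8.42 kg

(a) [OCl⁻]/[HOCl] = 10^(pH − pKa) = 10^(7.18 − 7.4) = 10^-0.22 = 0.6026.
(a) Fraction as HOCl = 1 / (1 + 0.6026) = 0.624.

(b) Volume: 1870 m³ = 1,870,000 L.
(b) [OCl⁻]/[HOCl] = 10^(pH − pKa) = 10^(7.82 − 7.57) = 1.778; fraction as HOCl = 1/(1 + 1.778) = 0.3599.
(b) Free chlorine required for 1.5 ppm HOCl: 1.5 / 0.3599 = 4.167 ppm.
(b) FC to add: 4.167 − 0.2 = 3.967 mg/L as Cl₂.
(b) Cl₂ equivalent: 3.967 mg/L × 1,870,000 L = 7419 g.
(b) Product at 88.1% available Cl: 7419 / 0.881 = 8421 g.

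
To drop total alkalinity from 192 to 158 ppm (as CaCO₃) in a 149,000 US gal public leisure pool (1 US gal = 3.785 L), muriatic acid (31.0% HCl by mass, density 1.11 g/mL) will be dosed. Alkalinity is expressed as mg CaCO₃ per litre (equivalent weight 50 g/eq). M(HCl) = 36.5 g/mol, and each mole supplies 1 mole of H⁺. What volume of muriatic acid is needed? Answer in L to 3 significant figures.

Volume: 149,000 US gal × 3.785 L/gal = 563,965 L.
Alkalinity to neutralize: (192 − 158) = 34 mg/L as CaCO₃ × 563,965 L = 19,170 g as CaCO₃.
Equivalents of H⁺ required: 19,170 ÷ 50 g/eq = 383.5 eq = 383.5 mol HCl.
Mass of HCl: 383.5 × 36.5 = 14,000 g.
Mass of 31.0% solution: 14,000 / 0.31 = 45,150 g.
Volume: 45,150 g ÷ 1.11 g/mL = 40,680 mL.

40.7 L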